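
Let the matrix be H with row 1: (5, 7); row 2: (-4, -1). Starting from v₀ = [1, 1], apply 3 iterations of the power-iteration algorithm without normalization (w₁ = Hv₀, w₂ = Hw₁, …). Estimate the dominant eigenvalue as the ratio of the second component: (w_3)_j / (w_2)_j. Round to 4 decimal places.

w1 = Hv₀ = (12, -5)
w2 = Hw1 = (25, -43)
w3 = Hw2 = (-176, -57)
Ratio at component: -57 / -43 = 1.3256

1.3256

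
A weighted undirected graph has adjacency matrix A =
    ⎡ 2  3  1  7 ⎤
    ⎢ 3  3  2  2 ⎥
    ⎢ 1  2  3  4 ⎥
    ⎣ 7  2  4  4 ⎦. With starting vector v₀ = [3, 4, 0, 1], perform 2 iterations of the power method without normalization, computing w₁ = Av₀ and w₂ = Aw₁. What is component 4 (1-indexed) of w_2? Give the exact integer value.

w1 = Av₀ = (2·3 + 3·4 + 1·0 + 7·1; 3·3 + 3·4 + 2·0 + 2·1; 1·3 + 2·4 + 3·0 + 4·1; 7·3 + 2·4 + 4·0 + 4·1) = (25, 23, 15, 33)
w2 = Aw1 = (2·25 + 3·23 + 1·15 + 7·33; 3·25 + 3·23 + 2·15 + 2·33; 1·25 + 2·23 + 3·15 + 4·33; 7·25 + 2·23 + 4·15 + 4·33) = (365, 240, 248, 413)
The requested component of w2 is 413.

413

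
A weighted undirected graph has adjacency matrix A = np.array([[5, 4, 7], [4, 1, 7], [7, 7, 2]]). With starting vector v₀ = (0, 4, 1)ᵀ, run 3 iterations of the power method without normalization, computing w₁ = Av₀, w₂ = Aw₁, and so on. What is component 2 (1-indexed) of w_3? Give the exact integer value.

w1 = Av₀ = (5·0 + 4·4 + 7·1; 4·0 + 1·4 + 7·1; 7·0 + 7·4 + 2·1) = (23, 11, 30)
w2 = Aw1 = (5·23 + 4·11 + 7·30; 4·23 + 1·11 + 7·30; 7·23 + 7·11 + 2·30) = (369, 313, 298)
w3 = Aw2 = (5183, 3875, 5370)
The requested component of w3 is 3875.

3875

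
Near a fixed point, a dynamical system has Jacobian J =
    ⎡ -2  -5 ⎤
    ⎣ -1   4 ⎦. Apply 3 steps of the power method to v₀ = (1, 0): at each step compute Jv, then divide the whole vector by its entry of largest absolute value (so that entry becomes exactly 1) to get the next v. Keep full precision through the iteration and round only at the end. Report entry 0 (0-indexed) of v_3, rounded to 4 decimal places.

Jv0 = (-2.00000, -1.00000); divide by -2.00000 → v1 = (1.00000, 0.50000)
Jv1 = (-4.50000, 1.00000); divide by -4.50000 → v2 = (1.00000, -0.22222)
Jv2 = (-0.88889, -1.88889); divide by -1.88889 → v3 = (0.47059, 1.00000)
Requested entry of v3: -8/-17 = 0.4706

0.4706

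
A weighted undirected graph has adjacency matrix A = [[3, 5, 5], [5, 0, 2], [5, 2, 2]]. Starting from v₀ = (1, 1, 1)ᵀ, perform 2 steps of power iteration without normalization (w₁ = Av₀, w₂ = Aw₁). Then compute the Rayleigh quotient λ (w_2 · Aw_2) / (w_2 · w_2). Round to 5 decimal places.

10.10227

w1 = Av₀ = (3·1 + 5·1 + 5·1; 5·1 + 0·1 + 2·1; 5·1 + 2·1 + 2·1) = (13, 7, 9)
w2 = Aw1 = (3·13 + 5·7 + 5·9; 5·13 + 0·7 + 2·9; 5·13 + 2·7 + 2·9) = (119, 83, 97)
Aw2 = (1257, 789, 955)
w2·Aw2 = 119·1257 + 83·789 + 97·955 = 307705; w2·w2 = 119·119 + 83·83 + 97·97 = 30459
λ ≈ 307705/30459 = 10.10227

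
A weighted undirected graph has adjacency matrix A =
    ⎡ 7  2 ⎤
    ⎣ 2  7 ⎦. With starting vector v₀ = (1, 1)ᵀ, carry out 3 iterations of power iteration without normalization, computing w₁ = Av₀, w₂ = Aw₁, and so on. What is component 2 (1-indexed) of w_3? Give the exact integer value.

729

w1 = Av₀ = (9, 9)
w2 = Aw1 = (81, 81)
w3 = Aw2 = (729, 729)
The requested component of w3 is 729.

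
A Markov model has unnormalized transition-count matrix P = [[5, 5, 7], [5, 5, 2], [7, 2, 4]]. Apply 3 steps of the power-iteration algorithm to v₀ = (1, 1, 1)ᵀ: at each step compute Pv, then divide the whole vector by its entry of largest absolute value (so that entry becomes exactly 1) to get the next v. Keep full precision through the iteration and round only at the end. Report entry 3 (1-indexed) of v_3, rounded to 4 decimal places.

Pv0 = (17.00000, 12.00000, 13.00000); divide by 17.00000 → v1 = (1.00000, 0.70588, 0.76471)
Pv1 = (13.88235, 10.05882, 11.47059); divide by 13.88235 → v2 = (1.00000, 0.72458, 0.82627)
Pv2 = (14.40678, 10.27542, 11.75424); divide by 14.40678 → v3 = (1.00000, 0.71324, 0.81588)
Requested entry of v3: 2774/3400 = 0.8159

0.8159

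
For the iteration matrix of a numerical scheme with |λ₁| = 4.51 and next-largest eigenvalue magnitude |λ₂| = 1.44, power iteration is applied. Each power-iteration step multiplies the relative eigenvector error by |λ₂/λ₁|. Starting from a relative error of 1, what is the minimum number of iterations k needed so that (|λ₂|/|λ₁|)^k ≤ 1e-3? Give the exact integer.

7

|λ₂/λ₁| = 1.44/4.51 = 0.31929
Need k ≥ ln(1e-3) / ln(0.31929) = -6.9078 / -1.1417 ≈ 6.051
Smallest integer k satisfying the bound: 7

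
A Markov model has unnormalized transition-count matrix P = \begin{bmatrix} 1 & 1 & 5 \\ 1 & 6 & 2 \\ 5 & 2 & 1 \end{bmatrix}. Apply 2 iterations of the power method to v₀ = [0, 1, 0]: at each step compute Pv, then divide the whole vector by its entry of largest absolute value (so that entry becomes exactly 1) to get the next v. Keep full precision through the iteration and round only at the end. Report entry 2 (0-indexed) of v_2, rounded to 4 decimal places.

0.4634

Pv0 = (1.00000, 6.00000, 2.00000); divide by 6.00000 → v1 = (0.16667, 1.00000, 0.33333)
Pv1 = (2.83333, 6.83333, 3.16667); divide by 6.83333 → v2 = (0.41463, 1.00000, 0.46341)
Requested entry of v2: 19/41 = 0.4634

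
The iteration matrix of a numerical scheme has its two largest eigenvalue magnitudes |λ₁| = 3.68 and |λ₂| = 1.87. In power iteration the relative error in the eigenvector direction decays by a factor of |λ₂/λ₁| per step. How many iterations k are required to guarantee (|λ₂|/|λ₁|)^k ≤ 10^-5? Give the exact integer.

|λ₂/λ₁| = 1.87/3.68 = 0.50815
Need k ≥ ln(10^-5) / ln(0.50815) = -11.5129 / -0.6770 ≈ 17.006
Smallest integer k satisfying the bound: 18

18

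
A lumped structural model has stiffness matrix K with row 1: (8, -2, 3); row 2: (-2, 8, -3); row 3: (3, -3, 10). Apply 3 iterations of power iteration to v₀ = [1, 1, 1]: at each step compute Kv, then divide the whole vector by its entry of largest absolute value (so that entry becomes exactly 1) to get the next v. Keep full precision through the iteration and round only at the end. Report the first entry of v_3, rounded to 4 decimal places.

Kv0 = (9.00000, 3.00000, 10.00000); divide by 10.00000 → v1 = (0.90000, 0.30000, 1.00000)
Kv1 = (9.60000, -2.40000, 11.80000); divide by 11.80000 → v2 = (0.81356, -0.20339, 1.00000)
Kv2 = (9.91525, -6.25424, 13.05085); divide by 13.05085 → v3 = (0.75974, -0.47922, 1.00000)
Requested entry of v3: 1170/1540 = 0.7597

0.7597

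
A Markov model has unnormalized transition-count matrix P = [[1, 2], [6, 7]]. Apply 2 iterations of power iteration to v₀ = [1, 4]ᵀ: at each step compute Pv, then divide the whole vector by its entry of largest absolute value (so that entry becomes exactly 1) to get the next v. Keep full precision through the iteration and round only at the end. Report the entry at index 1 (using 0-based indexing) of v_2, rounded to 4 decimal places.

Pv0 = (9.00000, 34.00000); divide by 34.00000 → v1 = (0.26471, 1.00000)
Pv1 = (2.26471, 8.58824); divide by 8.58824 → v2 = (0.26370, 1.00000)
Requested entry of v2: 292/292 = 1.0000

1.0000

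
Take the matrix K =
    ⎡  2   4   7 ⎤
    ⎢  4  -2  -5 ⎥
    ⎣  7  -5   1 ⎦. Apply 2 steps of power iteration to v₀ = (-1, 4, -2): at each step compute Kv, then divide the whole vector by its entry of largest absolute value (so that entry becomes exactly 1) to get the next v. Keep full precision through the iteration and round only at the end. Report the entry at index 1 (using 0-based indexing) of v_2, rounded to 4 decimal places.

-0.7062

Kv0 = (0.00000, -2.00000, -29.00000); divide by -29.00000 → v1 = (0.00000, 0.06897, 1.00000)
Kv1 = (7.27586, -5.13793, 0.65517); divide by 7.27586 → v2 = (1.00000, -0.70616, 0.09005)
Requested entry of v2: 149/-211 = -0.7062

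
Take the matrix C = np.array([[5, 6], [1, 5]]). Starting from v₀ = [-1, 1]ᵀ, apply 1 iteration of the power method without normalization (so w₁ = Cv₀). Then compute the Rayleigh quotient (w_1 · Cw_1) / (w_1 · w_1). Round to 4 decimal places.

6.6471

w1 = Cv₀ = (1, 4)
Cw1 = (29, 21)
w1·Cw1 = 1·29 + 4·21 = 113; w1·w1 = 1·1 + 4·4 = 17
λ ≈ 113/17 = 6.6471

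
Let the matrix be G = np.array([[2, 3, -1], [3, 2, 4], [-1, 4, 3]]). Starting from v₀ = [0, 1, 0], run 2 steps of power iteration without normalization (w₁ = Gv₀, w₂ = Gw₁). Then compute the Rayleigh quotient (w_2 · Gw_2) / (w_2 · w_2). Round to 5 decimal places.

w1 = Gv₀ = (3, 2, 4)
w2 = Gw1 = (8, 29, 17)
Gw2 = (86, 150, 159)
w2·Gw2 = 8·86 + 29·150 + 17·159 = 7741; w2·w2 = 8·8 + 29·29 + 17·17 = 1194
λ ≈ 7741/1194 = 6.48325

λ ≈ 6.48325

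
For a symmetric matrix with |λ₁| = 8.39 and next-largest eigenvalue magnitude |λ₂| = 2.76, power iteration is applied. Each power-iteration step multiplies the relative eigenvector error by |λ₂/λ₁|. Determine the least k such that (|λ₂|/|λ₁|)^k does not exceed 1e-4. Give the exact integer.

9

|λ₂/λ₁| = 2.76/8.39 = 0.32896
Need k ≥ ln(1e-4) / ln(0.32896) = -9.2103 / -1.1118 ≈ 8.284
Smallest integer k satisfying the bound: 9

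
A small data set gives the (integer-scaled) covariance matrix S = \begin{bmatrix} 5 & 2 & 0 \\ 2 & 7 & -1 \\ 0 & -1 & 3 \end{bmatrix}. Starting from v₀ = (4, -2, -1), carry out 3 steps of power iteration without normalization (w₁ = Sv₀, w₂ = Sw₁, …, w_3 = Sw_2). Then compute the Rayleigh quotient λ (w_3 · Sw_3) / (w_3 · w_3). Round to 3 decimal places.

6.482

w1 = Sv₀ = (5·4 + 2·(-2) + 0·(-1); 2·4 + 7·(-2) + (-1)·(-1); 0·4 + (-1)·(-2) + 3·(-1)) = (16, -5, -1)
w2 = Sw1 = (5·16 + 2·(-5) + 0·(-1); 2·16 + 7·(-5) + (-1)·(-1); 0·16 + (-1)·(-5) + 3·(-1)) = (70, -2, 2)
w3 = Sw2 = (346, 124, 8)
Sw3 = (1978, 1552, -100)
w3·Sw3 = 346·1978 + 124·1552 + 8·(-100) = 876036; w3·w3 = 346·346 + 124·124 + 8·8 = 135156
λ ≈ 876036/135156 = 6.482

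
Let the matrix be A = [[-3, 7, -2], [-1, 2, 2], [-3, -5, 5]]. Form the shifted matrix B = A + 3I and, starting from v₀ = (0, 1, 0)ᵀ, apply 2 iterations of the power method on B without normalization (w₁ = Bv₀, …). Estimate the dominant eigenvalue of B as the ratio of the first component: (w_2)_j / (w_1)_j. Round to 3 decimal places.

B = A + 3I has rows (0, 7, -2); (-1, 5, 2); (-3, -5, 8)
w1 = Bv₀ = (7, 5, -5)
w2 = Bw1 = (45, 8, -86)
Ratio: 45/7 = 6.429

μ ≈ 6.429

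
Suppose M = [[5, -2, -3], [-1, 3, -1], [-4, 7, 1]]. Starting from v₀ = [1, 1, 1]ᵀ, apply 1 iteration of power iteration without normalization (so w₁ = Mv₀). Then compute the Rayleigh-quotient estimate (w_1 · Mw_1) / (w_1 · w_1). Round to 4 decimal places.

w1 = Mv₀ = (0, 1, 4)
Mw1 = (-14, -1, 11)
w1·Mw1 = 0·(-14) + 1·(-1) + 4·11 = 43; w1·w1 = 0·0 + 1·1 + 4·4 = 17
λ ≈ 43/17 = 2.5294

λ ≈ 2.5294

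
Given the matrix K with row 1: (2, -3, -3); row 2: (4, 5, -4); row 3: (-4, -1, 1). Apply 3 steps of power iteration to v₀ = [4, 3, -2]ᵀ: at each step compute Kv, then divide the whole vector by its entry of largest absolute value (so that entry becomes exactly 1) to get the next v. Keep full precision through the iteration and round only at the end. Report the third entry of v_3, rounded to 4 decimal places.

-0.1239

Kv0 = (5.00000, 39.00000, -21.00000); divide by 39.00000 → v1 = (0.12821, 1.00000, -0.53846)
Kv1 = (-1.12821, 7.66667, -2.05128); divide by 7.66667 → v2 = (-0.14716, 1.00000, -0.26756)
Kv2 = (-2.49164, 5.48161, -0.67893); divide by 5.48161 → v3 = (-0.45455, 1.00000, -0.12386)
Requested entry of v3: -203/1639 = -0.1239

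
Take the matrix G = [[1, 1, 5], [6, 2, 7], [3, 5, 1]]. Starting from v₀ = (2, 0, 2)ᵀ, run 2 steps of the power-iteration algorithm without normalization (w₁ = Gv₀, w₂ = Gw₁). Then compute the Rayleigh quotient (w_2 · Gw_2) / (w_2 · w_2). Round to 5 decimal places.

w1 = Gv₀ = (12, 26, 8)
w2 = Gw1 = (78, 180, 174)
Gw2 = (1128, 2046, 1308)
w2·Gw2 = 78·1128 + 180·2046 + 174·1308 = 683856; w2·w2 = 78·78 + 180·180 + 174·174 = 68760
λ ≈ 683856/68760 = 9.94555

λ ≈ 9.94555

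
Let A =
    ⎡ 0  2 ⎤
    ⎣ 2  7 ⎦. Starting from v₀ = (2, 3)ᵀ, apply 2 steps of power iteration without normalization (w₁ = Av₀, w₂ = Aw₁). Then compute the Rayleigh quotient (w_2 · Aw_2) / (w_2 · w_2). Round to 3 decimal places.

7.531

w1 = Av₀ = (0·2 + 2·3; 2·2 + 7·3) = (6, 25)
w2 = Aw1 = (0·6 + 2·25; 2·6 + 7·25) = (50, 187)
Aw2 = (374, 1409)
w2·Aw2 = 50·374 + 187·1409 = 282183; w2·w2 = 50·50 + 187·187 = 37469
λ ≈ 282183/37469 = 7.531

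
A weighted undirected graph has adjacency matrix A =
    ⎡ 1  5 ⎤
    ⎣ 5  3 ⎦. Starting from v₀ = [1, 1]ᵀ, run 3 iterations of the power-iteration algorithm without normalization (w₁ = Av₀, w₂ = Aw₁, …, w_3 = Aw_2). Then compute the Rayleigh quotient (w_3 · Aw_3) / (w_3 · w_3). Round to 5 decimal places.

w1 = Av₀ = (6, 8)
w2 = Aw1 = (46, 54)
w3 = Aw2 = (316, 392)
Aw3 = (2276, 2756)
w3·Aw3 = 316·2276 + 392·2756 = 1799568; w3·w3 = 316·316 + 392·392 = 253520
λ ≈ 1799568/253520 = 7.09833

λ ≈ 7.09833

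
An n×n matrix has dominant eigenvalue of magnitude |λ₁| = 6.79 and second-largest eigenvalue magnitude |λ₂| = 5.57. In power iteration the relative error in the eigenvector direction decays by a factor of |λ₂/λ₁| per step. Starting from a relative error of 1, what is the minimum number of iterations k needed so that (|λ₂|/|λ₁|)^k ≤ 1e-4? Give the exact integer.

|λ₂/λ₁| = 5.57/6.79 = 0.82032
Need k ≥ ln(1e-4) / ln(0.82032) = -9.2103 / -0.1981 ≈ 46.504
Smallest integer k satisfying the bound: 47

47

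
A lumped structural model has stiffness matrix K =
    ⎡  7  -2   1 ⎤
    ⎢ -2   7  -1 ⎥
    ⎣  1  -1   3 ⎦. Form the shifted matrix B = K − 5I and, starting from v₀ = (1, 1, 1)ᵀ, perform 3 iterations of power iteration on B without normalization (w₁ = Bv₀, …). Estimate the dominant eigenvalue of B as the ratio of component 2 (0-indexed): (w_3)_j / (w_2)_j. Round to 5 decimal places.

B = K − 5I has rows (2, -2, 1); (-2, 2, -1); (1, -1, -2)
w1 = Bv₀ = (2·1 + (-2)·1 + 1·1; (-2)·1 + 2·1 + (-1)·1; 1·1 + (-1)·1 + (-2)·1) = (1, -1, -2)
w2 = Bw1 = (2·1 + (-2)·(-1) + 1·(-2); (-2)·1 + 2·(-1) + (-1)·(-2); 1·1 + (-1)·(-1) + (-2)·(-2)) = (2, -2, 6)
w3 = Bw2 = (14, -14, -8)
Ratio: -8/6 = -1.33333

μ ≈ -1.33333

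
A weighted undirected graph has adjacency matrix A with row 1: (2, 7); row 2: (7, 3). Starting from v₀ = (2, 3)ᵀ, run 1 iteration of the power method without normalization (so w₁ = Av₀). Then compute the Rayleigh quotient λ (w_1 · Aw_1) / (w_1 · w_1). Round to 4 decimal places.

w1 = Av₀ = (25, 23)
Aw1 = (211, 244)
w1·Aw1 = 25·211 + 23·244 = 10887; w1·w1 = 25·25 + 23·23 = 1154
λ ≈ 10887/1154 = 9.4341

λ ≈ 9.4341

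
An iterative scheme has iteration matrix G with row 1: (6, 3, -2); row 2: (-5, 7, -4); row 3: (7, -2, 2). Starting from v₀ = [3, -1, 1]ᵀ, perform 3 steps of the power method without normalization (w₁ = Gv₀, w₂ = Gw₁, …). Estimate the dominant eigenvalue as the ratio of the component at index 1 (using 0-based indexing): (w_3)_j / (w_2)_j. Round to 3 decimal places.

8.504

w1 = Gv₀ = (13, -26, 25)
w2 = Gw1 = (-50, -347, 193)
w3 = Gw2 = (-1727, -2951, 730)
Ratio at component: -2951 / -347 = 8.504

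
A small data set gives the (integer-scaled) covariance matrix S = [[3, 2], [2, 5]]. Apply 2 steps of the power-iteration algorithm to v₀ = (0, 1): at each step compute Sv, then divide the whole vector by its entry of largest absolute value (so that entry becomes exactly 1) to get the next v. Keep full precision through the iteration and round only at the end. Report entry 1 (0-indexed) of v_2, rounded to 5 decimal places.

1.00000

Sv0 = (2.000000, 5.000000); divide by 5.000000 → v1 = (0.400000, 1.000000)
Sv1 = (3.200000, 5.800000); divide by 5.800000 → v2 = (0.551724, 1.000000)
Requested entry of v2: 29/29 = 1.00000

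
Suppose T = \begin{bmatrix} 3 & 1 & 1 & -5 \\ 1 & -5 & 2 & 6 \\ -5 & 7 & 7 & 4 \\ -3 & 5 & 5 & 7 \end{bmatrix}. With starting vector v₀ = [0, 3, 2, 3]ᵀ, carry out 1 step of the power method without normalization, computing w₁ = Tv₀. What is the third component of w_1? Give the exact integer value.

47

w1 = Tv₀ = (3·0 + 1·3 + 1·2 + (-5)·3; 1·0 + (-5)·3 + 2·2 + 6·3; (-5)·0 + 7·3 + 7·2 + 4·3; (-3)·0 + 5·3 + 5·2 + 7·3) = (-10, 7, 47, 46)
The requested component of w1 is 47.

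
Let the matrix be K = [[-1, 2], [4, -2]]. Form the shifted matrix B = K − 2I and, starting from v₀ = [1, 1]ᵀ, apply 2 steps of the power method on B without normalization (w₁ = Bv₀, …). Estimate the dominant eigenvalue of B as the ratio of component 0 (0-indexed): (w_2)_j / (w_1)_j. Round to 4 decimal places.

-3.0000

B = K − 2I has rows (-3, 2); (4, -4)
w1 = Bv₀ = ((-3)·1 + 2·1; 4·1 + (-4)·1) = (-1, 0)
w2 = Bw1 = ((-3)·(-1) + 2·0; 4·(-1) + (-4)·0) = (3, -4)
Ratio: 3/-1 = -3.0000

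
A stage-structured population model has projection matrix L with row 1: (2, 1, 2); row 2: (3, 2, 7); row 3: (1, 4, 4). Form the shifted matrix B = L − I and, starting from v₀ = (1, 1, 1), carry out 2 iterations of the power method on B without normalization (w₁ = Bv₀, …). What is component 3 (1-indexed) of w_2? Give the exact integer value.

72

B = L − I has rows (1, 1, 2); (3, 1, 7); (1, 4, 3)
w1 = Bv₀ = (1·1 + 1·1 + 2·1; 3·1 + 1·1 + 7·1; 1·1 + 4·1 + 3·1) = (4, 11, 8)
w2 = Bw1 = (1·4 + 1·11 + 2·8; 3·4 + 1·11 + 7·8; 1·4 + 4·11 + 3·8) = (31, 79, 72)
Requested component of w2: 72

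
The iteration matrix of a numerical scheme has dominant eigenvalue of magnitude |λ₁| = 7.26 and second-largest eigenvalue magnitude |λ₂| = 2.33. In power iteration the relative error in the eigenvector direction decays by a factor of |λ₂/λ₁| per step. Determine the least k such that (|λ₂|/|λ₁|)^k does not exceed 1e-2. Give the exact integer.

|λ₂/λ₁| = 2.33/7.26 = 0.32094
Need k ≥ ln(1e-2) / ln(0.32094) = -4.6052 / -1.1365 ≈ 4.052
Smallest integer k satisfying the bound: 5

5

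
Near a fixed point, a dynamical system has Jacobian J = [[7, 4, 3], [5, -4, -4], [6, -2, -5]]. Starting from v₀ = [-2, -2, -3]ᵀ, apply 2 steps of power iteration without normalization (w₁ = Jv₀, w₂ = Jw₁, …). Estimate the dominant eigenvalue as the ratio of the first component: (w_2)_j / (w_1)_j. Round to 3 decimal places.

w1 = Jv₀ = (7·(-2) + 4·(-2) + 3·(-3); 5·(-2) + (-4)·(-2) + (-4)·(-3); 6·(-2) + (-2)·(-2) + (-5)·(-3)) = (-31, 10, 7)
w2 = Jw1 = (7·(-31) + 4·10 + 3·7; 5·(-31) + (-4)·10 + (-4)·7; 6·(-31) + (-2)·10 + (-5)·7) = (-156, -223, -241)
Ratio at component: -156 / -31 = 5.032

5.032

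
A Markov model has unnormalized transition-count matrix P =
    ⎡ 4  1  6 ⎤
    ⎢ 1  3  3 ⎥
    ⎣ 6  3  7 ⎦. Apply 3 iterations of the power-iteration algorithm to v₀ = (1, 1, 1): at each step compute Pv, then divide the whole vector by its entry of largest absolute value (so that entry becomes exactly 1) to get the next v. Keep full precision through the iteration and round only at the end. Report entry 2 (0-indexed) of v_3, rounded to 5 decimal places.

1.00000

Pv0 = (11.000000, 7.000000, 16.000000); divide by 16.000000 → v1 = (0.687500, 0.437500, 1.000000)
Pv1 = (9.187500, 5.000000, 12.437500); divide by 12.437500 → v2 = (0.738693, 0.402010, 1.000000)
Pv2 = (9.356784, 4.944724, 12.638191); divide by 12.638191 → v3 = (0.740358, 0.391252, 1.000000)
Requested entry of v3: 2515/2515 = 1.00000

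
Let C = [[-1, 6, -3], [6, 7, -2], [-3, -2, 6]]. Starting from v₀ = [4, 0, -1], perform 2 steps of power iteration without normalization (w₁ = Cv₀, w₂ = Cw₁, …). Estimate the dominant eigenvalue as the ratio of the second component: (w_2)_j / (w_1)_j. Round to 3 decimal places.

w1 = Cv₀ = ((-1)·4 + 6·0 + (-3)·(-1); 6·4 + 7·0 + (-2)·(-1); (-3)·4 + (-2)·0 + 6·(-1)) = (-1, 26, -18)
w2 = Cw1 = ((-1)·(-1) + 6·26 + (-3)·(-18); 6·(-1) + 7·26 + (-2)·(-18); (-3)·(-1) + (-2)·26 + 6·(-18)) = (211, 212, -157)
Ratio at component: 212 / 26 = 8.154

λ ≈ 8.154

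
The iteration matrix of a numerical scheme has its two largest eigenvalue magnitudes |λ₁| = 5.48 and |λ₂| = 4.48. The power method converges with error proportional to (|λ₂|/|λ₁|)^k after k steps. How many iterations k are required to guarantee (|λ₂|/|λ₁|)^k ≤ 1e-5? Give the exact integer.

58

|λ₂/λ₁| = 4.48/5.48 = 0.81752
Need k ≥ ln(1e-5) / ln(0.81752) = -11.5129 / -0.2015 ≈ 57.141
Smallest integer k satisfying the bound: 58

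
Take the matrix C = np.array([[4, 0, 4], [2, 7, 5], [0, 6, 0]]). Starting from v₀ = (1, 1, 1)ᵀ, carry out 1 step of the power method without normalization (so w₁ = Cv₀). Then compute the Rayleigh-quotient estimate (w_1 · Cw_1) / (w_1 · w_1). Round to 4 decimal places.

λ ≈ 10.0270

w1 = Cv₀ = (4·1 + 0·1 + 4·1; 2·1 + 7·1 + 5·1; 0·1 + 6·1 + 0·1) = (8, 14, 6)
Cw1 = (56, 144, 84)
w1·Cw1 = 8·56 + 14·144 + 6·84 = 2968; w1·w1 = 8·8 + 14·14 + 6·6 = 296
λ ≈ 2968/296 = 10.0270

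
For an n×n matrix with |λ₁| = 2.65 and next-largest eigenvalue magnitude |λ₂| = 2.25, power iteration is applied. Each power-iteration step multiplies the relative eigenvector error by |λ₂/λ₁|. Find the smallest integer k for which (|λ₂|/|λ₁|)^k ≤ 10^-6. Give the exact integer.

|λ₂/λ₁| = 2.25/2.65 = 0.84906
Need k ≥ ln(10^-6) / ln(0.84906) = -13.8155 / -0.1636 ≈ 84.432
Smallest integer k satisfying the bound: 85

85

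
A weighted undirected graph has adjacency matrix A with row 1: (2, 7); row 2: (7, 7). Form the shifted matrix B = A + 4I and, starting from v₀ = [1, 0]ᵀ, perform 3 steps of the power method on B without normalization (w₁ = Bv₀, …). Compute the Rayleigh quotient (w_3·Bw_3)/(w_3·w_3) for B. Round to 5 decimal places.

B = A + 4I has rows (6, 7); (7, 11)
w1 = Bv₀ = (6·1 + 7·0; 7·1 + 11·0) = (6, 7)
w2 = Bw1 = (6·6 + 7·7; 7·6 + 11·7) = (85, 119)
w3 = Bw2 = (1343, 1904)
Bw3 = (21386, 30345)
w3·Bw3 = 86498278; w3·w3 = 5428865; μ ≈ 86498278/5428865 = 15.93303

15.93303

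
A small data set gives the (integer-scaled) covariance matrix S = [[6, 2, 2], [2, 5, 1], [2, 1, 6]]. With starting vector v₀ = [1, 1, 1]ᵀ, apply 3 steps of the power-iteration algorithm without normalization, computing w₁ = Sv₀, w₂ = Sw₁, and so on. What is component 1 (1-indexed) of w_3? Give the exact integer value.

866

w1 = Sv₀ = (6·1 + 2·1 + 2·1; 2·1 + 5·1 + 1·1; 2·1 + 1·1 + 6·1) = (10, 8, 9)
w2 = Sw1 = (6·10 + 2·8 + 2·9; 2·10 + 5·8 + 1·9; 2·10 + 1·8 + 6·9) = (94, 69, 82)
w3 = Sw2 = (866, 615, 749)
The requested component of w3 is 866.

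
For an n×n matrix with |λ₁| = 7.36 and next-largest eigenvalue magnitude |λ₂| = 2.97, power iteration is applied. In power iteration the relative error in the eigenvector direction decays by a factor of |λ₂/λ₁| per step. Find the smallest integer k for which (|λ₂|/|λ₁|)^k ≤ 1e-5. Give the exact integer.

13

|λ₂/λ₁| = 2.97/7.36 = 0.40353
Need k ≥ ln(1e-5) / ln(0.40353) = -11.5129 / -0.9075 ≈ 12.686
Smallest integer k satisfying the bound: 13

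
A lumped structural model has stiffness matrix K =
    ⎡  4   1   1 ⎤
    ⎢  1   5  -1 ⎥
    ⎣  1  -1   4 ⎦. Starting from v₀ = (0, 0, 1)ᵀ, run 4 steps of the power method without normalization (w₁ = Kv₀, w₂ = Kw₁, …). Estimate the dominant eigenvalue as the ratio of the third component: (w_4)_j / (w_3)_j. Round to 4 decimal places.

w1 = Kv₀ = (4·0 + 1·0 + 1·1; 1·0 + 5·0 + (-1)·1; 1·0 + (-1)·0 + 4·1) = (1, -1, 4)
w2 = Kw1 = (4·1 + 1·(-1) + 1·4; 1·1 + 5·(-1) + (-1)·4; 1·1 + (-1)·(-1) + 4·4) = (7, -8, 18)
w3 = Kw2 = (38, -51, 87)
w4 = Kw3 = (188, -304, 437)
Ratio at component: 437 / 87 = 5.0230

5.0230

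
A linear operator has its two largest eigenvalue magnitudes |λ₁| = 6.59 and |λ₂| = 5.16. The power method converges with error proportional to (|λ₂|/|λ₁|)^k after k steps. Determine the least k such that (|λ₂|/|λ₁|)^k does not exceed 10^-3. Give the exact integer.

29

|λ₂/λ₁| = 5.16/6.59 = 0.78300
Need k ≥ ln(10^-3) / ln(0.78300) = -6.9078 / -0.2446 ≈ 28.239
Smallest integer k satisfying the bound: 29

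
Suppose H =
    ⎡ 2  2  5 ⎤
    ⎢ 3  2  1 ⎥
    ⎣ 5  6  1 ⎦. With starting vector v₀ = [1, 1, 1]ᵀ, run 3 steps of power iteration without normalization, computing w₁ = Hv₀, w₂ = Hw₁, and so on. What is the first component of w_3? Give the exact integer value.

747

w1 = Hv₀ = (9, 6, 12)
w2 = Hw1 = (90, 51, 93)
w3 = Hw2 = (747, 465, 849)
The requested component of w3 is 747.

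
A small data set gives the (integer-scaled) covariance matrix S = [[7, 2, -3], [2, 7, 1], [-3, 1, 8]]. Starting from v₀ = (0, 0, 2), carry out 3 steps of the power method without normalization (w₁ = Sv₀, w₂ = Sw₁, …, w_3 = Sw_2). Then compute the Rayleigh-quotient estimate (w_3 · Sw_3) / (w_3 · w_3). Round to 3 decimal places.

w1 = Sv₀ = (-6, 2, 16)
w2 = Sw1 = (-86, 18, 148)
w3 = Sw2 = (-1010, 102, 1460)
Sw3 = (-11246, 154, 14812)
w3·Sw3 = (-1010)·(-11246) + 102·154 + 1460·14812 = 32999688; w3·w3 = (-1010)·(-1010) + 102·102 + 1460·1460 = 3162104
λ ≈ 32999688/3162104 = 10.436

λ ≈ 10.436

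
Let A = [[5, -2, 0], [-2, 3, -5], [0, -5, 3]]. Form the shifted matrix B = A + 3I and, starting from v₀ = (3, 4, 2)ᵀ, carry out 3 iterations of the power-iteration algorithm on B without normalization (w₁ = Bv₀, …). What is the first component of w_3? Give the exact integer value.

784

B = A + 3I has rows (8, -2, 0); (-2, 6, -5); (0, -5, 6)
w1 = Bv₀ = (8·3 + (-2)·4 + 0·2; (-2)·3 + 6·4 + (-5)·2; 0·3 + (-5)·4 + 6·2) = (16, 8, -8)
w2 = Bw1 = (8·16 + (-2)·8 + 0·(-8); (-2)·16 + 6·8 + (-5)·(-8); 0·16 + (-5)·8 + 6·(-8)) = (112, 56, -88)
w3 = Bw2 = (784, 552, -808)
Requested component of w3: 784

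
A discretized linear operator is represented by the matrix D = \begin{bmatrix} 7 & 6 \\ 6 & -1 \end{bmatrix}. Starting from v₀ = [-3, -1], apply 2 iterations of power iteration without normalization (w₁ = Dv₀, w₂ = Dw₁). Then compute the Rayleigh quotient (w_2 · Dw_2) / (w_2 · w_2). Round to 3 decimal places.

w1 = Dv₀ = (-27, -17)
w2 = Dw1 = (-291, -145)
Dw2 = (-2907, -1601)
w2·Dw2 = (-291)·(-2907) + (-145)·(-1601) = 1078082; w2·w2 = (-291)·(-291) + (-145)·(-145) = 105706
λ ≈ 1078082/105706 = 10.199

10.199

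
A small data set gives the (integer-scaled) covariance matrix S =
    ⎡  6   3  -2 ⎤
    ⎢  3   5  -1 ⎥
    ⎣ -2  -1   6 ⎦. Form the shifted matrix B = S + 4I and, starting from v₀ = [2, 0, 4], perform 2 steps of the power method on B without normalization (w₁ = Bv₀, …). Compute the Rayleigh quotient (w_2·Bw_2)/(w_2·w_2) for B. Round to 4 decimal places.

μ ≈ 9.3148

B = S + 4I has rows (10, 3, -2); (3, 9, -1); (-2, -1, 10)
w1 = Bv₀ = (10·2 + 3·0 + (-2)·4; 3·2 + 9·0 + (-1)·4; (-2)·2 + (-1)·0 + 10·4) = (12, 2, 36)
w2 = Bw1 = (10·12 + 3·2 + (-2)·36; 3·12 + 9·2 + (-1)·36; (-2)·12 + (-1)·2 + 10·36) = (54, 18, 334)
Bw2 = (-74, -10, 3214)
w2·Bw2 = 1069300; w2·w2 = 114796; μ ≈ 1069300/114796 = 9.3148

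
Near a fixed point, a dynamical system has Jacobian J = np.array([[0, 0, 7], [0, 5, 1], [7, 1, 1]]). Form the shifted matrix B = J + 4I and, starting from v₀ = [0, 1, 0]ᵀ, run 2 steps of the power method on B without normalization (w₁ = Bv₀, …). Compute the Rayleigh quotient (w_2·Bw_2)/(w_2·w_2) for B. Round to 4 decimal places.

9.3787

B = J + 4I has rows (4, 0, 7); (0, 9, 1); (7, 1, 5)
w1 = Bv₀ = (0, 9, 1)
w2 = Bw1 = (7, 82, 14)
Bw2 = (126, 752, 201)
w2·Bw2 = 65360; w2·w2 = 6969; μ ≈ 65360/6969 = 9.3787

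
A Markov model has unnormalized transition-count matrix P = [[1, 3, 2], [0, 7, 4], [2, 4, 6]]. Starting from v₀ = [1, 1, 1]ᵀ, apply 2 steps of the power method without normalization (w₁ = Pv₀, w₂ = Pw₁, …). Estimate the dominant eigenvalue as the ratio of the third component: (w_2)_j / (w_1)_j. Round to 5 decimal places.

w1 = Pv₀ = (1·1 + 3·1 + 2·1; 0·1 + 7·1 + 4·1; 2·1 + 4·1 + 6·1) = (6, 11, 12)
w2 = Pw1 = (1·6 + 3·11 + 2·12; 0·6 + 7·11 + 4·12; 2·6 + 4·11 + 6·12) = (63, 125, 128)
Ratio at component: 128 / 12 = 10.66667

λ ≈ 10.66667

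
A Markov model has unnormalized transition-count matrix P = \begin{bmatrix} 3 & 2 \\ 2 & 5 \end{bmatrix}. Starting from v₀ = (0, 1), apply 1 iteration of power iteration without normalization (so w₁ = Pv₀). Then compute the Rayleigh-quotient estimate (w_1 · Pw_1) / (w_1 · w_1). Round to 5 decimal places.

λ ≈ 6.10345

w1 = Pv₀ = (3·0 + 2·1; 2·0 + 5·1) = (2, 5)
Pw1 = (16, 29)
w1·Pw1 = 2·16 + 5·29 = 177; w1·w1 = 2·2 + 5·5 = 29
λ ≈ 177/29 = 6.10345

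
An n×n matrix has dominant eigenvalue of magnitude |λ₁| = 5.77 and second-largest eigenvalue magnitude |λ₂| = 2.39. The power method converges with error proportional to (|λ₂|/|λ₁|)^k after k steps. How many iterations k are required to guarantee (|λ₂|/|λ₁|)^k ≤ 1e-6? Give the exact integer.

16

|λ₂/λ₁| = 2.39/5.77 = 0.41421
Need k ≥ ln(1e-6) / ln(0.41421) = -13.8155 / -0.8814 ≈ 15.675
Smallest integer k satisfying the bound: 16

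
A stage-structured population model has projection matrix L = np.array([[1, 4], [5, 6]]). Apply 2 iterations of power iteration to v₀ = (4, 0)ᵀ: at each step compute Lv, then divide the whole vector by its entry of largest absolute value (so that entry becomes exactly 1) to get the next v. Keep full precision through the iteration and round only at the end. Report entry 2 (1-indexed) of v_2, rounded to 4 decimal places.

1.0000

Lv0 = (4.00000, 20.00000); divide by 20.00000 → v1 = (0.20000, 1.00000)
Lv1 = (4.20000, 7.00000); divide by 7.00000 → v2 = (0.60000, 1.00000)
Requested entry of v2: 140/140 = 1.0000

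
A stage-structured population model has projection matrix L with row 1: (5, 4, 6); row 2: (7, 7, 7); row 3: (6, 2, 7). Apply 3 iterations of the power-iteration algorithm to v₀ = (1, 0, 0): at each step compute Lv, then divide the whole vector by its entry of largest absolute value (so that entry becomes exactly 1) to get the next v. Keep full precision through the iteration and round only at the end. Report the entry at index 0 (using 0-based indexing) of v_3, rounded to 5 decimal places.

Lv0 = (5.000000, 7.000000, 6.000000); divide by 7.000000 → v1 = (0.714286, 1.000000, 0.857143)
Lv1 = (12.714286, 18.000000, 12.285714); divide by 18.000000 → v2 = (0.706349, 1.000000, 0.682540)
Lv2 = (11.626984, 16.722222, 11.015873); divide by 16.722222 → v3 = (0.695301, 1.000000, 0.658757)
Requested entry of v3: 1465/2107 = 0.69530

0.69530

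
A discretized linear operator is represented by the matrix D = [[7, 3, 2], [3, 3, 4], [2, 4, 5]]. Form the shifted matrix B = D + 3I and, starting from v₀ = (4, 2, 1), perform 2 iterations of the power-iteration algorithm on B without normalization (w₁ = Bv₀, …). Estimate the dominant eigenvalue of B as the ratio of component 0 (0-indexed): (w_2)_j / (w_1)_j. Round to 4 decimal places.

μ ≈ 12.7500

B = D + 3I has rows (10, 3, 2); (3, 6, 4); (2, 4, 8)
w1 = Bv₀ = (10·4 + 3·2 + 2·1; 3·4 + 6·2 + 4·1; 2·4 + 4·2 + 8·1) = (48, 28, 24)
w2 = Bw1 = (10·48 + 3·28 + 2·24; 3·48 + 6·28 + 4·24; 2·48 + 4·28 + 8·24) = (612, 408, 400)
Ratio: 612/48 = 12.7500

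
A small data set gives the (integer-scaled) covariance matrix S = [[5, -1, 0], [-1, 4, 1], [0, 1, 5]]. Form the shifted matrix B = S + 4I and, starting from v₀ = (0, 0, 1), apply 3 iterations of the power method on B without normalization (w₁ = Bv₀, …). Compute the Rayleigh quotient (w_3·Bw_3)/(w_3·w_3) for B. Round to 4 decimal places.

9.4754

B = S + 4I has rows (9, -1, 0); (-1, 8, 1); (0, 1, 9)
w1 = Bv₀ = (9·0 + (-1)·0 + 0·1; (-1)·0 + 8·0 + 1·1; 0·0 + 1·0 + 9·1) = (0, 1, 9)
w2 = Bw1 = (9·0 + (-1)·1 + 0·9; (-1)·0 + 8·1 + 1·9; 0·0 + 1·1 + 9·9) = (-1, 17, 82)
w3 = Bw2 = (-26, 219, 755)
Bw3 = (-453, 2533, 7014)
w3·Bw3 = 5862075; w3·w3 = 618662; μ ≈ 5862075/618662 = 9.4754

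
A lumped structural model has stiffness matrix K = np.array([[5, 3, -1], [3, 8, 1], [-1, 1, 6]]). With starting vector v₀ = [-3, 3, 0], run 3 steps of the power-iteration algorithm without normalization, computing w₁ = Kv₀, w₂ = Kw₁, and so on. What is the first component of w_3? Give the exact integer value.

312

w1 = Kv₀ = (5·(-3) + 3·3 + (-1)·0; 3·(-3) + 8·3 + 1·0; (-1)·(-3) + 1·3 + 6·0) = (-6, 15, 6)
w2 = Kw1 = (5·(-6) + 3·15 + (-1)·6; 3·(-6) + 8·15 + 1·6; (-1)·(-6) + 1·15 + 6·6) = (9, 108, 57)
w3 = Kw2 = (312, 948, 441)
The requested component of w3 is 312.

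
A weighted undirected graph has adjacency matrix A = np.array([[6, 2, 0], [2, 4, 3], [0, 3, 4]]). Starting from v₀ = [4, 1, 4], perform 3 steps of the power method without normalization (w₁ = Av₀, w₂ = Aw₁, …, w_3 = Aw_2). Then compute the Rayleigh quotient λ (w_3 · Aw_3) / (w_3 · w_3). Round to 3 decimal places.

w1 = Av₀ = (26, 24, 19)
w2 = Aw1 = (204, 205, 148)
w3 = Aw2 = (1634, 1672, 1207)
Aw3 = (13148, 13577, 9844)
w3·Aw3 = 1634·13148 + 1672·13577 + 1207·9844 = 56066284; w3·w3 = 1634·1634 + 1672·1672 + 1207·1207 = 6922389
λ ≈ 56066284/6922389 = 8.099

λ ≈ 8.099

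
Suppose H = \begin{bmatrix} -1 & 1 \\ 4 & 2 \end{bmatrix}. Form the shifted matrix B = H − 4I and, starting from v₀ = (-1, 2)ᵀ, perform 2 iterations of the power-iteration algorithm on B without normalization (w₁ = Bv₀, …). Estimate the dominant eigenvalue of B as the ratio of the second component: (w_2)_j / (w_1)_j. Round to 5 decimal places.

-5.50000

B = H − 4I has rows (-5, 1); (4, -2)
w1 = Bv₀ = (7, -8)
w2 = Bw1 = (-43, 44)
Ratio: 44/-8 = -5.50000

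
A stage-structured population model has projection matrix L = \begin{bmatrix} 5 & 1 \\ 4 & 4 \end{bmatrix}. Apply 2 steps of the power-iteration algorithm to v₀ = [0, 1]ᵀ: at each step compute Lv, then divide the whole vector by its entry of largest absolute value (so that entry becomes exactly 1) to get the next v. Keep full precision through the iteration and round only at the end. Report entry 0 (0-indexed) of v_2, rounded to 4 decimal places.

Lv0 = (1.00000, 4.00000); divide by 4.00000 → v1 = (0.25000, 1.00000)
Lv1 = (2.25000, 5.00000); divide by 5.00000 → v2 = (0.45000, 1.00000)
Requested entry of v2: 9/20 = 0.4500

0.4500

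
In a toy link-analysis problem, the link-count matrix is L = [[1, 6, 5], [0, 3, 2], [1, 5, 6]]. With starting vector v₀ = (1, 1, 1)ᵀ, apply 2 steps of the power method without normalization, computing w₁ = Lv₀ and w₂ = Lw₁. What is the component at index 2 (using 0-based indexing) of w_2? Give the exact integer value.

109

w1 = Lv₀ = (1·1 + 6·1 + 5·1; 0·1 + 3·1 + 2·1; 1·1 + 5·1 + 6·1) = (12, 5, 12)
w2 = Lw1 = (1·12 + 6·5 + 5·12; 0·12 + 3·5 + 2·12; 1·12 + 5·5 + 6·12) = (102, 39, 109)
The requested component of w2 is 109.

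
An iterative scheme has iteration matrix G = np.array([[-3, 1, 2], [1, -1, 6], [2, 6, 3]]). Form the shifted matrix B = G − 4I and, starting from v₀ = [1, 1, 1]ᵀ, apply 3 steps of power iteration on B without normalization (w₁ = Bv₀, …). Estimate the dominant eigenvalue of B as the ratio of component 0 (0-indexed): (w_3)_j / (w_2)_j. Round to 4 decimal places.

-6.5000

B = G − 4I has rows (-7, 1, 2); (1, -5, 6); (2, 6, -1)
w1 = Bv₀ = ((-7)·1 + 1·1 + 2·1; 1·1 + (-5)·1 + 6·1; 2·1 + 6·1 + (-1)·1) = (-4, 2, 7)
w2 = Bw1 = ((-7)·(-4) + 1·2 + 2·7; 1·(-4) + (-5)·2 + 6·7; 2·(-4) + 6·2 + (-1)·7) = (44, 28, -3)
w3 = Bw2 = (-286, -114, 259)
Ratio: -286/44 = -6.5000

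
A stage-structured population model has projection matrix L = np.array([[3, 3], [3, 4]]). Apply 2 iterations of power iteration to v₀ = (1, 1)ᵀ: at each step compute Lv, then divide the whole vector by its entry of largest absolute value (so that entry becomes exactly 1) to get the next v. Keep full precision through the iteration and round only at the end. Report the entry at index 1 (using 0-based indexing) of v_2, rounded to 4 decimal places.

1.0000

Lv0 = (6.00000, 7.00000); divide by 7.00000 → v1 = (0.85714, 1.00000)
Lv1 = (5.57143, 6.57143); divide by 6.57143 → v2 = (0.84783, 1.00000)
Requested entry of v2: 46/46 = 1.0000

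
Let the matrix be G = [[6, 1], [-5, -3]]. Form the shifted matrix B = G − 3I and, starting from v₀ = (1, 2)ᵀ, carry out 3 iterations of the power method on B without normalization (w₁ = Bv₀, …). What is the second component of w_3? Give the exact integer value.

-452

B = G − 3I has rows (3, 1); (-5, -6)
w1 = Bv₀ = (5, -17)
w2 = Bw1 = (-2, 77)
w3 = Bw2 = (71, -452)
Requested component of w3: -452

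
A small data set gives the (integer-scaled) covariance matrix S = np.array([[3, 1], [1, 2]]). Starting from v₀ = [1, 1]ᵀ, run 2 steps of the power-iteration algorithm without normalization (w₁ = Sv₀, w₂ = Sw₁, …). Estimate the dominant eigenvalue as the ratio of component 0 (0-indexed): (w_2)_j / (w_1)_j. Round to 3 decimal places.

w1 = Sv₀ = (4, 3)
w2 = Sw1 = (15, 10)
Ratio at component: 15 / 4 = 3.750

λ ≈ 3.750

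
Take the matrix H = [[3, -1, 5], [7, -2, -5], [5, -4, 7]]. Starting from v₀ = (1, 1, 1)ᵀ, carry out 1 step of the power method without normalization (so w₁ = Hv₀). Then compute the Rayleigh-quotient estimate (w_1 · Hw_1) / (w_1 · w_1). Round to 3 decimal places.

10.221

w1 = Hv₀ = (7, 0, 8)
Hw1 = (61, 9, 91)
w1·Hw1 = 7·61 + 0·9 + 8·91 = 1155; w1·w1 = 7·7 + 0·0 + 8·8 = 113
λ ≈ 1155/113 = 10.221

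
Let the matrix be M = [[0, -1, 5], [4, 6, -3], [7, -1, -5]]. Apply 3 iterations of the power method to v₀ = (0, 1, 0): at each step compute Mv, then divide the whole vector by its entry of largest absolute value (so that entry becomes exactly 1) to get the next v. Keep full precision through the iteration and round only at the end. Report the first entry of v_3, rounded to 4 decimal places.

Mv0 = (-1.00000, 6.00000, -1.00000); divide by 6.00000 → v1 = (-0.16667, 1.00000, -0.16667)
Mv1 = (-1.83333, 5.83333, -1.33333); divide by 5.83333 → v2 = (-0.31429, 1.00000, -0.22857)
Mv2 = (-2.14286, 5.42857, -2.05714); divide by 5.42857 → v3 = (-0.39474, 1.00000, -0.37895)
Requested entry of v3: -75/190 = -0.3947

-0.3947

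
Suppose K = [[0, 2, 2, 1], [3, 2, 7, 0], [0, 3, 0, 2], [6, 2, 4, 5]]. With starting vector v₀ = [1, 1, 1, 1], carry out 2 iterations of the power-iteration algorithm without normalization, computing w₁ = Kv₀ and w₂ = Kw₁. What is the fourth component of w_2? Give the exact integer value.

159

w1 = Kv₀ = (5, 12, 5, 17)
w2 = Kw1 = (51, 74, 70, 159)
The requested component of w2 is 159.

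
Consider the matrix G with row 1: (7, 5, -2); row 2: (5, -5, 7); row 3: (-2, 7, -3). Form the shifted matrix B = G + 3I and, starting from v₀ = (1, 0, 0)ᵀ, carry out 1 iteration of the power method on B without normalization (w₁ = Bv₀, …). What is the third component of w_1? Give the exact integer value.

-2

B = G + 3I has rows (10, 5, -2); (5, -2, 7); (-2, 7, 0)
w1 = Bv₀ = (10, 5, -2)
Requested component of w1: -2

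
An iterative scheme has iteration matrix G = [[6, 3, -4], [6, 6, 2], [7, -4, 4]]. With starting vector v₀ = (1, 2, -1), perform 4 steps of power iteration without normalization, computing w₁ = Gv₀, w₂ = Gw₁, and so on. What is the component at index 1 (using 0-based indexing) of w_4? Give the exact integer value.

22364

w1 = Gv₀ = (16, 16, -5)
w2 = Gw1 = (164, 182, 28)
w3 = Gw2 = (1418, 2132, 532)
w4 = Gw3 = (12776, 22364, 3526)
The requested component of w4 is 22364.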